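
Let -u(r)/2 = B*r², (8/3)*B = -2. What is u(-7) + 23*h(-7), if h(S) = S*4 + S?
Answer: -1463/2 ≈ -731.50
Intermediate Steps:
B = -¾ (B = (3/8)*(-2) = -¾ ≈ -0.75000)
h(S) = 5*S (h(S) = 4*S + S = 5*S)
u(r) = 3*r²/2 (u(r) = -(-3)*r²/2 = 3*r²/2)
u(-7) + 23*h(-7) = (3/2)*(-7)² + 23*(5*(-7)) = (3/2)*49 + 23*(-35) = 147/2 - 805 = -1463/2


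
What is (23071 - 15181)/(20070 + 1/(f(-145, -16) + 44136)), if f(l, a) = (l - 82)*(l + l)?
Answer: 867631740/2207017621 ≈ 0.39312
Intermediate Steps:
f(l, a) = 2*l*(-82 + l) (f(l, a) = (-82 + l)*(2*l) = 2*l*(-82 + l))
(23071 - 15181)/(20070 + 1/(f(-145, -16) + 44136)) = (23071 - 15181)/(20070 + 1/(2*(-145)*(-82 - 145) + 44136)) = 7890/(20070 + 1/(2*(-145)*(-227) + 44136)) = 7890/(20070 + 1/(65830 + 44136)) = 7890/(20070 + 1/109966) = 7890/(2207017621/109966) = 7890*(109966/2207017621) = 867631740/2207017621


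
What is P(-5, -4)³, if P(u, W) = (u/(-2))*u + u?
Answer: -42875/8 ≈ -5359.4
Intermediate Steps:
P(u, W) = u - u²/2 (P(u, W) = (u*(-½))*u + u = (-u/2)*u + u = -u²/2 + u = u - u²/2)
P(-5, -4)³ = ((½)*(-5)*(2 - 1*(-5)))³ = ((½)*(-5)*(2 + 5))³ = ((½)*(-5)*7)³ = (-35/2)³ = -42875/8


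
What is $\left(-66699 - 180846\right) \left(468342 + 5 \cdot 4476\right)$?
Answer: $-121475777490$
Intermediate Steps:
$\left(-66699 - 180846\right) \left(468342 + 5 \cdot 4476\right) = - 247545 \left(468342 + 22380\right) = \left(-247545\right) 490722 = -121475777490$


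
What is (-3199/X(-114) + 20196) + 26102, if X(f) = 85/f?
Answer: 4300016/85 ≈ 50588.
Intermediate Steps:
(-3199/X(-114) + 20196) + 26102 = (-3199/(85/(-114)) + 20196) + 26102 = (-3199/(85*(-1/114)) + 20196) + 26102 = (-3199/(-85/114) + 20196) + 26102 = (-3199*(-114/85) + 20196) + 26102 = (364686/85 + 20196) + 26102 = 2081346/85 + 26102 = 4300016/85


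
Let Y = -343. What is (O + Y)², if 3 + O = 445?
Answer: 9801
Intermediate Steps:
O = 442 (O = -3 + 445 = 442)
(O + Y)² = (442 - 343)² = 99² = 9801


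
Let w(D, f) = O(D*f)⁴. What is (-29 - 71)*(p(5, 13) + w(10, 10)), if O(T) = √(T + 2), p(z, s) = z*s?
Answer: -1046900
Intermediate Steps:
p(z, s) = s*z
O(T) = √(2 + T)
w(D, f) = (2 + D*f)² (w(D, f) = (√(2 + D*f))⁴ = (2 + D*f)²)
(-29 - 71)*(p(5, 13) + w(10, 10)) = (-29 - 71)*(13*5 + (2 + 10*10)²) = -100*(65 + (2 + 100)²) = -100*(65 + 102²) = -100*(65 + 10404) = -100*10469 = -1046900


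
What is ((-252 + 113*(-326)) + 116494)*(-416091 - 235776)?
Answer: -51760847268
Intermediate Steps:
((-252 + 113*(-326)) + 116494)*(-416091 - 235776) = ((-252 - 36838) + 116494)*(-651867) = (-37090 + 116494)*(-651867) = 79404*(-651867) = -51760847268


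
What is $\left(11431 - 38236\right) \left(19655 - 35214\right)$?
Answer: $417058995$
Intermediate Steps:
$\left(11431 - 38236\right) \left(19655 - 35214\right) = \left(-26805\right) \left(-15559\right) = 417058995$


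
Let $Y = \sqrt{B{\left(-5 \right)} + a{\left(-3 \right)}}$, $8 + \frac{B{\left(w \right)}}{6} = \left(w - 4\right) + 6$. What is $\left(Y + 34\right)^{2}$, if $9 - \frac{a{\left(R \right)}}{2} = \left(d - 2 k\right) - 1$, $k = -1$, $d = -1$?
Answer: $1108 + 272 i \sqrt{3} \approx 1108.0 + 471.12 i$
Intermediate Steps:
$B{\left(w \right)} = -36 + 6 w$ ($B{\left(w \right)} = -48 + 6 \left(\left(w - 4\right) + 6\right) = -48 + 6 \left(\left(-4 + w\right) + 6\right) = -48 + 6 \left(2 + w\right) = -48 + \left(12 + 6 w\right) = -36 + 6 w$)
$a{\left(R \right)} = 18$ ($a{\left(R \right)} = 18 - 2 \left(\left(-1 - -2\right) - 1\right) = 18 - 2 \left(\left(-1 + 2\right) - 1\right) = 18 - 2 \left(1 - 1\right) = 18 - 0 = 18 + 0 = 18$)
$Y = 4 i \sqrt{3}$ ($Y = \sqrt{\left(-36 + 6 \left(-5\right)\right) + 18} = \sqrt{\left(-36 - 30\right) + 18} = \sqrt{-66 + 18} = \sqrt{-48} = 4 i \sqrt{3} \approx 6.9282 i$)
$\left(Y + 34\right)^{2} = \left(4 i \sqrt{3} + 34\right)^{2} = \left(34 + 4 i \sqrt{3}\right)^{2}$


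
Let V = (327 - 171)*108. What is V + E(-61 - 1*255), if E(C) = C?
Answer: 16532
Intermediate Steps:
V = 16848 (V = 156*108 = 16848)
V + E(-61 - 1*255) = 16848 + (-61 - 1*255) = 16848 + (-61 - 255) = 16848 - 316 = 16532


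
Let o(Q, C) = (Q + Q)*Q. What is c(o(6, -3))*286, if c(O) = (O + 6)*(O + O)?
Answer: 3212352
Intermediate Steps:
o(Q, C) = 2*Q² (o(Q, C) = (2*Q)*Q = 2*Q²)
c(O) = 2*O*(6 + O) (c(O) = (6 + O)*(2*O) = 2*O*(6 + O))
c(o(6, -3))*286 = (2*(2*6²)*(6 + 2*6²))*286 = (2*(2*36)*(6 + 2*36))*286 = (2*72*(6 + 72))*286 = (2*72*78)*286 = 11232*286 = 3212352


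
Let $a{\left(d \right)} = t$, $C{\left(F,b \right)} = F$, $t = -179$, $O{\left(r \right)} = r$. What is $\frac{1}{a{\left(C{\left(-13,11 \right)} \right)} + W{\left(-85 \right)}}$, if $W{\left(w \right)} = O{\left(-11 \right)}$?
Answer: $- \frac{1}{190} \approx -0.0052632$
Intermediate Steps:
$a{\left(d \right)} = -179$
$W{\left(w \right)} = -11$
$\frac{1}{a{\left(C{\left(-13,11 \right)} \right)} + W{\left(-85 \right)}} = \frac{1}{-179 - 11} = \frac{1}{-190} = - \frac{1}{190}$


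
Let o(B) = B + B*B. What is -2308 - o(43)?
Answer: -4200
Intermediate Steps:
o(B) = B + B²
-2308 - o(43) = -2308 - 43*(1 + 43) = -2308 - 43*44 = -2308 - 1*1892 = -2308 - 1892 = -4200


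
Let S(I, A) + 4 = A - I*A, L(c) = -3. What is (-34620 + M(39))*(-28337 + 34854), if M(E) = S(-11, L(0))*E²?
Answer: -622112820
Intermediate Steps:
S(I, A) = -4 + A - A*I (S(I, A) = -4 + (A - I*A) = -4 + (A - A*I) = -4 + A - A*I)
M(E) = -40*E² (M(E) = (-4 - 3 - 1*(-3)*(-11))*E² = (-4 - 3 - 33)*E² = -40*E²)
(-34620 + M(39))*(-28337 + 34854) = (-34620 - 40*39²)*(-28337 + 34854) = (-34620 - 40*1521)*6517 = (-34620 - 60840)*6517 = -95460*6517 = -622112820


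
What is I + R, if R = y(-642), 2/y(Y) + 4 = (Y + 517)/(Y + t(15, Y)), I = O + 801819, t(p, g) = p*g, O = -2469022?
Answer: -68293657033/40963 ≈ -1.6672e+6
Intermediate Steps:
t(p, g) = g*p
I = -1667203 (I = -2469022 + 801819 = -1667203)
y(Y) = 2/(-4 + (517 + Y)/(16*Y)) (y(Y) = 2/(-4 + (Y + 517)/(Y + Y*15)) = 2/(-4 + (517 + Y)/(Y + 15*Y)) = 2/(-4 + (517 + Y)/((16*Y))) = 2/(-4 + (517 + Y)*(1/(16*Y))) = 2/(-4 + (517 + Y)/(16*Y)))
R = -20544/40963 (R = -32*(-642)/(-517 + 63*(-642)) = -32*(-642)/(-517 - 40446) = -32*(-642)/(-40963) = -32*(-642)*(-1/40963) = -20544/40963 ≈ -0.50153)
I + R = -1667203 - 20544/40963 = -68293657033/40963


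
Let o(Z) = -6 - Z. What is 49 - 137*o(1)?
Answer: 1008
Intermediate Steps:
49 - 137*o(1) = 49 - 137*(-6 - 1*1) = 49 - 137*(-6 - 1) = 49 - 137*(-7) = 49 + 959 = 1008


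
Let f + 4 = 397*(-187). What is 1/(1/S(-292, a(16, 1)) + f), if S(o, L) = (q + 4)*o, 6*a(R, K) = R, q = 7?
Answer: -3212/238468517 ≈ -1.3469e-5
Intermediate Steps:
a(R, K) = R/6
S(o, L) = 11*o (S(o, L) = (7 + 4)*o = 11*o)
f = -74243 (f = -4 + 397*(-187) = -4 - 74239 = -74243)
1/(1/S(-292, a(16, 1)) + f) = 1/(1/(11*(-292)) - 74243) = 1/(1/(-3212) - 74243) = 1/(-1/3212 - 74243) = 1/(-238468517/3212) = -3212/238468517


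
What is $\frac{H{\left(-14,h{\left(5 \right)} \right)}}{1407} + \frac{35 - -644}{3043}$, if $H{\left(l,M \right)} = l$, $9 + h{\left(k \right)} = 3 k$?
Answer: $\frac{130393}{611643} \approx 0.21318$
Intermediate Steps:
$h{\left(k \right)} = -9 + 3 k$
$\frac{H{\left(-14,h{\left(5 \right)} \right)}}{1407} + \frac{35 - -644}{3043} = - \frac{14}{1407} + \frac{35 - -644}{3043} = \left(-14\right) \frac{1}{1407} + \left(35 + 644\right) \frac{1}{3043} = - \frac{2}{201} + 679 \cdot \frac{1}{3043} = - \frac{2}{201} + \frac{679}{3043} = \frac{130393}{611643}$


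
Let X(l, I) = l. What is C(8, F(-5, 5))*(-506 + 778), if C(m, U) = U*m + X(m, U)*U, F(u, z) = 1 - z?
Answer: -17408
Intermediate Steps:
C(m, U) = 2*U*m (C(m, U) = U*m + m*U = U*m + U*m = 2*U*m)
C(8, F(-5, 5))*(-506 + 778) = (2*(1 - 1*5)*8)*(-506 + 778) = (2*(1 - 5)*8)*272 = (2*(-4)*8)*272 = -64*272 = -17408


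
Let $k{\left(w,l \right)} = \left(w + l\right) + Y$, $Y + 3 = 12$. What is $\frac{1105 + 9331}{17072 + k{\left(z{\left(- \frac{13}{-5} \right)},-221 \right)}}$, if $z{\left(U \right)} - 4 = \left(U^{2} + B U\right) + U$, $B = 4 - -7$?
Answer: $\frac{260900}{422549} \approx 0.61744$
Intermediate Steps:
$B = 11$ ($B = 4 + 7 = 11$)
$z{\left(U \right)} = 4 + U^{2} + 12 U$ ($z{\left(U \right)} = 4 + \left(\left(U^{2} + 11 U\right) + U\right) = 4 + \left(U^{2} + 12 U\right) = 4 + U^{2} + 12 U$)
$Y = 9$ ($Y = -3 + 12 = 9$)
$k{\left(w,l \right)} = 9 + l + w$ ($k{\left(w,l \right)} = \left(w + l\right) + 9 = \left(l + w\right) + 9 = 9 + l + w$)
$\frac{1105 + 9331}{17072 + k{\left(z{\left(- \frac{13}{-5} \right)},-221 \right)}} = \frac{1105 + 9331}{17072 + \left(9 - 221 + \left(4 + \left(- \frac{13}{-5}\right)^{2} + 12 \left(- \frac{13}{-5}\right)\right)\right)} = \frac{10436}{17072 + \left(9 - 221 + \left(4 + \left(\left(-13\right) \left(- \frac{1}{5}\right)\right)^{2} + 12 \left(\left(-13\right) \left(- \frac{1}{5}\right)\right)\right)\right)} = \frac{10436}{17072 + \left(9 - 221 + \left(4 + \left(\frac{13}{5}\right)^{2} + 12 \cdot \frac{13}{5}\right)\right)} = \frac{10436}{17072 + \left(9 - 221 + \left(4 + \frac{169}{25} + \frac{156}{5}\right)\right)} = \frac{10436}{17072 + \left(9 - 221 + \frac{1049}{25}\right)} = \frac{10436}{17072 - \frac{4251}{25}} = \frac{10436}{\frac{422549}{25}} = 10436 \cdot \frac{25}{422549} = \frac{260900}{422549}$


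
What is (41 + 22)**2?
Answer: 3969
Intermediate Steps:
(41 + 22)**2 = 63**2 = 3969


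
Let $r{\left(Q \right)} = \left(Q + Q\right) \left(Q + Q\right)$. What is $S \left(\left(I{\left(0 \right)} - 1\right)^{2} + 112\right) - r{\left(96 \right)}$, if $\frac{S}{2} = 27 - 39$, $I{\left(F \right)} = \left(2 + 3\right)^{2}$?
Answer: $-53376$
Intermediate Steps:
$I{\left(F \right)} = 25$ ($I{\left(F \right)} = 5^{2} = 25$)
$r{\left(Q \right)} = 4 Q^{2}$ ($r{\left(Q \right)} = 2 Q 2 Q = 4 Q^{2}$)
$S = -24$ ($S = 2 \left(27 - 39\right) = 2 \left(-12\right) = -24$)
$S \left(\left(I{\left(0 \right)} - 1\right)^{2} + 112\right) - r{\left(96 \right)} = - 24 \left(\left(25 - 1\right)^{2} + 112\right) - 4 \cdot 96^{2} = - 24 \left(24^{2} + 112\right) - 4 \cdot 9216 = - 24 \left(576 + 112\right) - 36864 = \left(-24\right) 688 - 36864 = -16512 - 36864 = -53376$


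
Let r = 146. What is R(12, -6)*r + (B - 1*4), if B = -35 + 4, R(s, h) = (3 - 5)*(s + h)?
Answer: -1787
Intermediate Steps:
R(s, h) = -2*h - 2*s (R(s, h) = -2*(h + s) = -2*h - 2*s)
B = -31
R(12, -6)*r + (B - 1*4) = (-2*(-6) - 2*12)*146 + (-31 - 1*4) = (12 - 24)*146 + (-31 - 4) = -12*146 - 35 = -1752 - 35 = -1787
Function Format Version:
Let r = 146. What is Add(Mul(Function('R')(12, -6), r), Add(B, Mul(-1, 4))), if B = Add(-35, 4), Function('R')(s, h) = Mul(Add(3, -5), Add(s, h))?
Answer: -1787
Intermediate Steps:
Function('R')(s, h) = Add(Mul(-2, h), Mul(-2, s)) (Function('R')(s, h) = Mul(-2, Add(h, s)) = Add(Mul(-2, h), Mul(-2, s)))
B = -31
Add(Mul(Function('R')(12, -6), r), Add(B, Mul(-1, 4))) = Add(Mul(Add(Mul(-2, -6), Mul(-2, 12)), 146), Add(-31, Mul(-1, 4))) = Add(Mul(Add(12, -24), 146), Add(-31, -4)) = Add(Mul(-12, 146), -35) = Add(-1752, -35) = -1787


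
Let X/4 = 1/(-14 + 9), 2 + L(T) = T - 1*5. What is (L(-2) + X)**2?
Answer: 2401/25 ≈ 96.040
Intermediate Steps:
L(T) = -7 + T (L(T) = -2 + (T - 1*5) = -2 + (T - 5) = -2 + (-5 + T) = -7 + T)
X = -4/5 (X = 4/(-14 + 9) = 4/(-5) = 4*(-1/5) = -4/5 ≈ -0.80000)
(L(-2) + X)**2 = ((-7 - 2) - 4/5)**2 = (-9 - 4/5)**2 = (-49/5)**2 = 2401/25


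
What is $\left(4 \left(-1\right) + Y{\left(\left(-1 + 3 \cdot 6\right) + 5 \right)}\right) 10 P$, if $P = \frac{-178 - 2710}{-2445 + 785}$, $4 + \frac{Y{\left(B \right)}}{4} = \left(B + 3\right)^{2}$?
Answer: $\frac{3581120}{83} \approx 43146.0$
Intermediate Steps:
$Y{\left(B \right)} = -16 + 4 \left(3 + B\right)^{2}$ ($Y{\left(B \right)} = -16 + 4 \left(B + 3\right)^{2} = -16 + 4 \left(3 + B\right)^{2}$)
$P = \frac{722}{415}$ ($P = - \frac{2888}{-1660} = \left(-2888\right) \left(- \frac{1}{1660}\right) = \frac{722}{415} \approx 1.7398$)
$\left(4 \left(-1\right) + Y{\left(\left(-1 + 3 \cdot 6\right) + 5 \right)}\right) 10 P = \left(4 \left(-1\right) - \left(16 - 4 \left(3 + \left(\left(-1 + 3 \cdot 6\right) + 5\right)\right)^{2}\right)\right) 10 \cdot \frac{722}{415} = \left(-4 - \left(16 - 4 \left(3 + \left(\left(-1 + 18\right) + 5\right)\right)^{2}\right)\right) 10 \cdot \frac{722}{415} = \left(-4 - \left(16 - 4 \left(3 + \left(17 + 5\right)\right)^{2}\right)\right) 10 \cdot \frac{722}{415} = \left(-4 - \left(16 - 4 \left(3 + 22\right)^{2}\right)\right) 10 \cdot \frac{722}{415} = \left(-4 - \left(16 - 4 \cdot 25^{2}\right)\right) 10 \cdot \frac{722}{415} = \left(-4 + \left(-16 + 4 \cdot 625\right)\right) 10 \cdot \frac{722}{415} = \left(-4 + \left(-16 + 2500\right)\right) 10 \cdot \frac{722}{415} = \left(-4 + 2484\right) 10 \cdot \frac{722}{415} = 2480 \cdot 10 \cdot \frac{722}{415} = 24800 \cdot \frac{722}{415} = \frac{3581120}{83}$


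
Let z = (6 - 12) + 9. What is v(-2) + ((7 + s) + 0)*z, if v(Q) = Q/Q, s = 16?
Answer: 70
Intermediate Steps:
v(Q) = 1
z = 3 (z = -6 + 9 = 3)
v(-2) + ((7 + s) + 0)*z = 1 + ((7 + 16) + 0)*3 = 1 + (23 + 0)*3 = 1 + 23*3 = 1 + 69 = 70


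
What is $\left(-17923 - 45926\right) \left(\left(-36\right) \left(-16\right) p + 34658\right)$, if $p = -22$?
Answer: $-1403784114$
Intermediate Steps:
$\left(-17923 - 45926\right) \left(\left(-36\right) \left(-16\right) p + 34658\right) = \left(-17923 - 45926\right) \left(\left(-36\right) \left(-16\right) \left(-22\right) + 34658\right) = - 63849 \left(576 \left(-22\right) + 34658\right) = - 63849 \left(-12672 + 34658\right) = \left(-63849\right) 21986 = -1403784114$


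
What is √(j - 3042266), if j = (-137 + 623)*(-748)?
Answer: 7*I*√69506 ≈ 1845.5*I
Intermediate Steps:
j = -363528 (j = 486*(-748) = -363528)
√(j - 3042266) = √(-363528 - 3042266) = √(-3405794) = 7*I*√69506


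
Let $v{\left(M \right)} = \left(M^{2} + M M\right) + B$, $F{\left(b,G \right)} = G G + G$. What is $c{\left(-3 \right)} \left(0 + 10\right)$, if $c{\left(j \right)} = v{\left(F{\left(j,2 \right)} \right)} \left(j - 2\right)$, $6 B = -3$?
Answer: $-3575$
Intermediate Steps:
$B = - \frac{1}{2}$ ($B = \frac{1}{6} \left(-3\right) = - \frac{1}{2} \approx -0.5$)
$F{\left(b,G \right)} = G + G^{2}$ ($F{\left(b,G \right)} = G^{2} + G = G + G^{2}$)
$v{\left(M \right)} = - \frac{1}{2} + 2 M^{2}$ ($v{\left(M \right)} = \left(M^{2} + M M\right) - \frac{1}{2} = \left(M^{2} + M^{2}\right) - \frac{1}{2} = 2 M^{2} - \frac{1}{2} = - \frac{1}{2} + 2 M^{2}$)
$c{\left(j \right)} = -143 + \frac{143 j}{2}$ ($c{\left(j \right)} = \left(- \frac{1}{2} + 2 \left(2 \left(1 + 2\right)\right)^{2}\right) \left(j - 2\right) = \left(- \frac{1}{2} + 2 \left(2 \cdot 3\right)^{2}\right) \left(-2 + j\right) = \left(- \frac{1}{2} + 2 \cdot 6^{2}\right) \left(-2 + j\right) = \left(- \frac{1}{2} + 2 \cdot 36\right) \left(-2 + j\right) = \left(- \frac{1}{2} + 72\right) \left(-2 + j\right) = \frac{143 \left(-2 + j\right)}{2} = -143 + \frac{143 j}{2}$)
$c{\left(-3 \right)} \left(0 + 10\right) = \left(-143 + \frac{143}{2} \left(-3\right)\right) \left(0 + 10\right) = \left(-143 - \frac{429}{2}\right) 10 = \left(- \frac{715}{2}\right) 10 = -3575$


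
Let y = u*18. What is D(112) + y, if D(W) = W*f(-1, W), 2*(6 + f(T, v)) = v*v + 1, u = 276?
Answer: 706816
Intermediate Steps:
f(T, v) = -11/2 + v²/2 (f(T, v) = -6 + (v*v + 1)/2 = -6 + (v² + 1)/2 = -6 + (1 + v²)/2 = -6 + (½ + v²/2) = -11/2 + v²/2)
D(W) = W*(-11/2 + W²/2)
y = 4968 (y = 276*18 = 4968)
D(112) + y = (½)*112*(-11 + 112²) + 4968 = (½)*112*(-11 + 12544) + 4968 = (½)*112*12533 + 4968 = 701848 + 4968 = 706816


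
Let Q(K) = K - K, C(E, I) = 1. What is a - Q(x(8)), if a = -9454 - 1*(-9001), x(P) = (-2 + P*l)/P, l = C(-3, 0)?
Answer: -453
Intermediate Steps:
l = 1
x(P) = (-2 + P)/P (x(P) = (-2 + P*1)/P = (-2 + P)/P)
Q(K) = 0
a = -453 (a = -9454 + 9001 = -453)
a - Q(x(8)) = -453 - 1*0 = -453 + 0 = -453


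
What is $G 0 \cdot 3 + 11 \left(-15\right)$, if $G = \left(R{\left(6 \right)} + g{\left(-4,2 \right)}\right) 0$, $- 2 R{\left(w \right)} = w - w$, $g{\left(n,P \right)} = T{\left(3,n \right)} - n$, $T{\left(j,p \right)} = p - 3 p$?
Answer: $-165$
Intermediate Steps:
$T{\left(j,p \right)} = - 2 p$
$g{\left(n,P \right)} = - 3 n$ ($g{\left(n,P \right)} = - 2 n - n = - 3 n$)
$R{\left(w \right)} = 0$ ($R{\left(w \right)} = - \frac{w - w}{2} = \left(- \frac{1}{2}\right) 0 = 0$)
$G = 0$ ($G = \left(0 - -12\right) 0 = \left(0 + 12\right) 0 = 12 \cdot 0 = 0$)
$G 0 \cdot 3 + 11 \left(-15\right) = 0 \cdot 0 \cdot 3 + 11 \left(-15\right) = 0 \cdot 3 - 165 = 0 - 165 = -165$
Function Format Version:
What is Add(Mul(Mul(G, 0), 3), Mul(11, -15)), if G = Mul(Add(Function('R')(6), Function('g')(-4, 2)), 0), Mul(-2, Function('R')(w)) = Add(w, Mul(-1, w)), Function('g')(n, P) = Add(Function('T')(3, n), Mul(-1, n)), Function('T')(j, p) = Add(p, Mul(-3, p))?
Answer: -165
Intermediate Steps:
Function('T')(j, p) = Mul(-2, p)
Function('g')(n, P) = Mul(-3, n) (Function('g')(n, P) = Add(Mul(-2, n), Mul(-1, n)) = Mul(-3, n))
Function('R')(w) = 0 (Function('R')(w) = Mul(Rational(-1, 2), Add(w, Mul(-1, w))) = Mul(Rational(-1, 2), 0) = 0)
G = 0 (G = Mul(Add(0, Mul(-3, -4)), 0) = Mul(Add(0, 12), 0) = Mul(12, 0) = 0)
Add(Mul(Mul(G, 0), 3), Mul(11, -15)) = Add(Mul(Mul(0, 0), 3), Mul(11, -15)) = Add(Mul(0, 3), -165) = Add(0, -165) = -165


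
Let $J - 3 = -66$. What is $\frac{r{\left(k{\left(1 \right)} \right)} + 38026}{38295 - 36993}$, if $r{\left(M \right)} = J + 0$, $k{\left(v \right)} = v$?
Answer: $\frac{37963}{1302} \approx 29.157$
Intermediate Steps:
$J = -63$ ($J = 3 - 66 = -63$)
$r{\left(M \right)} = -63$ ($r{\left(M \right)} = -63 + 0 = -63$)
$\frac{r{\left(k{\left(1 \right)} \right)} + 38026}{38295 - 36993} = \frac{-63 + 38026}{38295 - 36993} = \frac{37963}{1302}$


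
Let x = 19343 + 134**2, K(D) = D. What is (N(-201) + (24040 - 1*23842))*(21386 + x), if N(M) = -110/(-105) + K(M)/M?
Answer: 246535685/21 ≈ 1.1740e+7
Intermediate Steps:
x = 37299 (x = 19343 + 17956 = 37299)
N(M) = 43/21 (N(M) = -110/(-105) + M/M = -110*(-1/105) + 1 = 22/21 + 1 = 43/21)
(N(-201) + (24040 - 1*23842))*(21386 + x) = (43/21 + (24040 - 1*23842))*(21386 + 37299) = (43/21 + (24040 - 23842))*58685 = (43/21 + 198)*58685 = (4201/21)*58685 = 246535685/21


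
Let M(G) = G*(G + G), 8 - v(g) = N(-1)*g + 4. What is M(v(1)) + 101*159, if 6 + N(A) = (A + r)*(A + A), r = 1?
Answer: 16259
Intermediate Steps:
N(A) = -6 + 2*A*(1 + A) (N(A) = -6 + (A + 1)*(A + A) = -6 + (1 + A)*(2*A) = -6 + 2*A*(1 + A))
v(g) = 4 + 6*g (v(g) = 8 - ((-6 + 2*(-1) + 2*(-1)**2)*g + 4) = 8 - ((-6 - 2 + 2*1)*g + 4) = 8 - ((-6 - 2 + 2)*g + 4) = 8 - (-6*g + 4) = 8 - (4 - 6*g) = 8 + (-4 + 6*g) = 4 + 6*g)
M(G) = 2*G**2 (M(G) = G*(2*G) = 2*G**2)
M(v(1)) + 101*159 = 2*(4 + 6*1)**2 + 101*159 = 2*(4 + 6)**2 + 16059 = 2*10**2 + 16059 = 2*100 + 16059 = 200 + 16059 = 16259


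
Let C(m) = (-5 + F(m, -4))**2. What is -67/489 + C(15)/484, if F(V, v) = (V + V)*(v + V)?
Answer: 51618197/236676 ≈ 218.10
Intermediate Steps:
F(V, v) = 2*V*(V + v) (F(V, v) = (2*V)*(V + v) = 2*V*(V + v))
C(m) = (-5 + 2*m*(-4 + m))**2 (C(m) = (-5 + 2*m*(m - 4))**2 = (-5 + 2*m*(-4 + m))**2)
-67/489 + C(15)/484 = -67/489 + (-5 + 2*15*(-4 + 15))**2/484 = -67*1/489 + (-5 + 2*15*11)**2*(1/484) = -67/489 + (-5 + 330)**2*(1/484) = -67/489 + 325**2*(1/484) = -67/489 + 105625*(1/484) = -67/489 + 105625/484 = 51618197/236676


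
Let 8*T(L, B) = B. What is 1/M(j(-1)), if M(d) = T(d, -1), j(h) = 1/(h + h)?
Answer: -8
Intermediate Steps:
j(h) = 1/(2*h)
T(L, B) = B/8
M(d) = -⅛ (M(d) = (⅛)*(-1) = -⅛)
1/M(j(-1)) = 1/(-⅛) = -8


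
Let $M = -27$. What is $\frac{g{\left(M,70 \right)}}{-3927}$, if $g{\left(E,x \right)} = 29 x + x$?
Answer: $- \frac{100}{187} \approx -0.53476$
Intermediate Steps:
$g{\left(E,x \right)} = 30 x$
$\frac{g{\left(M,70 \right)}}{-3927} = \frac{30 \cdot 70}{-3927} = 2100 \left(- \frac{1}{3927}\right) = - \frac{100}{187}$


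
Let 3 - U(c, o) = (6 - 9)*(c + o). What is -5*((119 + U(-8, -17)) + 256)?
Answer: -1515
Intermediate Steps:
U(c, o) = 3 + 3*c + 3*o (U(c, o) = 3 - (6 - 9)*(c + o) = 3 - (-3)*(c + o) = 3 - (-3*c - 3*o) = 3 + (3*c + 3*o) = 3 + 3*c + 3*o)
-5*((119 + U(-8, -17)) + 256) = -5*((119 + (3 + 3*(-8) + 3*(-17))) + 256) = -5*((119 + (3 - 24 - 51)) + 256) = -5*((119 - 72) + 256) = -5*(47 + 256) = -5*303 = -1515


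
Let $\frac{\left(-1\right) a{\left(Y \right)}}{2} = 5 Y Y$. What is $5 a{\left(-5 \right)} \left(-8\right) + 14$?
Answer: $10014$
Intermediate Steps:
$a{\left(Y \right)} = - 10 Y^{2}$ ($a{\left(Y \right)} = - 2 \cdot 5 Y Y = - 2 \cdot 5 Y^{2} = - 10 Y^{2}$)
$5 a{\left(-5 \right)} \left(-8\right) + 14 = 5 \left(- 10 \left(-5\right)^{2}\right) \left(-8\right) + 14 = 5 \left(\left(-10\right) 25\right) \left(-8\right) + 14 = 5 \left(-250\right) \left(-8\right) + 14 = \left(-1250\right) \left(-8\right) + 14 = 10000 + 14 = 10014$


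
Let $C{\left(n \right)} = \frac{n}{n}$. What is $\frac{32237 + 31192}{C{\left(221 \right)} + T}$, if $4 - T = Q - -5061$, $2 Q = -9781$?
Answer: $- \frac{126858}{331} \approx -383.26$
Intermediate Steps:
$C{\left(n \right)} = 1$
$Q = - \frac{9781}{2}$ ($Q = \frac{1}{2} \left(-9781\right) = - \frac{9781}{2} \approx -4890.5$)
$T = - \frac{333}{2}$ ($T = 4 - \left(- \frac{9781}{2} - -5061\right) = 4 - \left(- \frac{9781}{2} + 5061\right) = 4 - \frac{341}{2} = - \frac{333}{2} \approx -166.5$)
$\frac{32237 + 31192}{C{\left(221 \right)} + T} = \frac{32237 + 31192}{1 - \frac{333}{2}} = \frac{63429}{- \frac{331}{2}} = 63429 \left(- \frac{2}{331}\right) = - \frac{126858}{331}$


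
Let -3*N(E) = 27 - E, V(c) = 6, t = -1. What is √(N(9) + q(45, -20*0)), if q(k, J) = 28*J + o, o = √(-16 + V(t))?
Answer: √(-6 + I*√10) ≈ 0.62543 + 2.5281*I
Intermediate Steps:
o = I*√10 (o = √(-16 + 6) = √(-10) = I*√10 ≈ 3.1623*I)
N(E) = -9 + E/3 (N(E) = -(27 - E)/3 = -9 + E/3)
q(k, J) = 28*J + I*√10
√(N(9) + q(45, -20*0)) = √((-9 + (⅓)*9) + (28*(-20*0) + I*√10)) = √((-9 + 3) + (28*0 + I*√10)) = √(-6 + (0 + I*√10)) = √(-6 + I*√10)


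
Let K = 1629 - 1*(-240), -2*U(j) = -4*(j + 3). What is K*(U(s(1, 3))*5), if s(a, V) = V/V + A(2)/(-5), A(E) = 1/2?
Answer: 72891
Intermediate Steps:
A(E) = 1/2
s(a, V) = 9/10 (s(a, V) = V/V + (1/2)/(-5) = 1 + (1/2)*(-1/5) = 1 - 1/10 = 9/10)
U(j) = 6 + 2*j (U(j) = -(-2)*(j + 3) = -(-2)*(3 + j) = -(-12 - 4*j)/2 = 6 + 2*j)
K = 1869 (K = 1629 + 240 = 1869)
K*(U(s(1, 3))*5) = 1869*((6 + 2*(9/10))*5) = 1869*((6 + 9/5)*5) = 1869*((39/5)*5) = 1869*39 = 72891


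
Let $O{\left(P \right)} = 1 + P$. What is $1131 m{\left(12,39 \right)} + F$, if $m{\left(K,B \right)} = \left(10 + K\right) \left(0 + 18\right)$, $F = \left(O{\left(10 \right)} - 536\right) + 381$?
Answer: $447732$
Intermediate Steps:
$F = -144$ ($F = \left(\left(1 + 10\right) - 536\right) + 381 = \left(11 - 536\right) + 381 = -525 + 381 = -144$)
$m{\left(K,B \right)} = 180 + 18 K$ ($m{\left(K,B \right)} = \left(10 + K\right) 18 = 180 + 18 K$)
$1131 m{\left(12,39 \right)} + F = 1131 \left(180 + 18 \cdot 12\right) - 144 = 1131 \left(180 + 216\right) - 144 = 1131 \cdot 396 - 144 = 447876 - 144 = 447732$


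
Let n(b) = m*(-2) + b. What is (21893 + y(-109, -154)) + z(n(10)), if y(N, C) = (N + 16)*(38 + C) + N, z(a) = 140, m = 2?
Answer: 32712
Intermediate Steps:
n(b) = -4 + b (n(b) = 2*(-2) + b = -4 + b)
y(N, C) = N + (16 + N)*(38 + C) (y(N, C) = (16 + N)*(38 + C) + N = N + (16 + N)*(38 + C))
(21893 + y(-109, -154)) + z(n(10)) = (21893 + (608 + 16*(-154) + 39*(-109) - 154*(-109))) + 140 = (21893 + (608 - 2464 - 4251 + 16786)) + 140 = (21893 + 10679) + 140 = 32572 + 140 = 32712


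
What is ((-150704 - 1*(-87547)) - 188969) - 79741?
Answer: -331867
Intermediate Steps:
((-150704 - 1*(-87547)) - 188969) - 79741 = ((-150704 + 87547) - 188969) - 79741 = (-63157 - 188969) - 79741 = -252126 - 79741 = -331867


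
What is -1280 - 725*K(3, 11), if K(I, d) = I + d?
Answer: -11430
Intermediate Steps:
-1280 - 725*K(3, 11) = -1280 - 725*(3 + 11) = -1280 - 725*14 = -1280 - 10150 = -11430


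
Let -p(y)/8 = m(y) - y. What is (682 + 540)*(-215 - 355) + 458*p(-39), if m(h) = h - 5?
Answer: -678220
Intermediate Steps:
m(h) = -5 + h
p(y) = 40 (p(y) = -8*((-5 + y) - y) = -8*(-5) = 40)
(682 + 540)*(-215 - 355) + 458*p(-39) = (682 + 540)*(-215 - 355) + 458*40 = 1222*(-570) + 18320 = -696540 + 18320 = -678220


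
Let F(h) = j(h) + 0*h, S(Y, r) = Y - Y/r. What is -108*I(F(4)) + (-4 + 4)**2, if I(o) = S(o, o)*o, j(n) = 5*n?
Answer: -41040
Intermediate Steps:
S(Y, r) = Y - Y/r
F(h) = 5*h (F(h) = 5*h + 0*h = 5*h + 0 = 5*h)
I(o) = o*(-1 + o) (I(o) = (o - o/o)*o = (o - 1)*o = (-1 + o)*o = o*(-1 + o))
-108*I(F(4)) + (-4 + 4)**2 = -108*5*4*(-1 + 5*4) + (-4 + 4)**2 = -2160*(-1 + 20) + 0**2 = -2160*19 + 0 = -108*380 + 0 = -41040 + 0 = -41040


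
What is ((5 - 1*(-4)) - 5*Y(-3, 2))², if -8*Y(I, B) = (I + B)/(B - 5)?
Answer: 48841/576 ≈ 84.793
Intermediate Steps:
Y(I, B) = -(B + I)/(8*(-5 + B)) (Y(I, B) = -(I + B)/(8*(B - 5)) = -(B + I)/(8*(-5 + B)))
((5 - 1*(-4)) - 5*Y(-3, 2))² = ((5 - 1*(-4)) - 5*(-1*2 - 1*(-3))/(8*(-5 + 2)))² = ((5 + 4) - 5*(-2 + 3)/(8*(-3)))² = (9 - 5*(-1)/(8*3))² = (9 - 5*(-1/24))² = (9 + 5/24)² = (221/24)² = 48841/576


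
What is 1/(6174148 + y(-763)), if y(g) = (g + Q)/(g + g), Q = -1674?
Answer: 1526/9421752285 ≈ 1.6197e-7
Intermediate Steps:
y(g) = (-1674 + g)/(2*g) (y(g) = (g - 1674)/(g + g) = (-1674 + g)/((2*g)) = (-1674 + g)*(1/(2*g)) = (-1674 + g)/(2*g))
1/(6174148 + y(-763)) = 1/(6174148 + (½)*(-1674 - 763)/(-763)) = 1/(6174148 + (½)*(-1/763)*(-2437)) = 1/(6174148 + 2437/1526) = 1/(9421752285/1526) = 1526/9421752285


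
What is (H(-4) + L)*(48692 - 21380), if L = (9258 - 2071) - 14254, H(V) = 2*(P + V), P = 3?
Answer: -193068528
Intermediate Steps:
H(V) = 6 + 2*V (H(V) = 2*(3 + V) = 6 + 2*V)
L = -7067 (L = 7187 - 14254 = -7067)
(H(-4) + L)*(48692 - 21380) = ((6 + 2*(-4)) - 7067)*(48692 - 21380) = ((6 - 8) - 7067)*27312 = (-2 - 7067)*27312 = -7069*27312 = -193068528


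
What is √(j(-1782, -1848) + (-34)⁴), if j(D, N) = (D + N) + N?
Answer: √1330858 ≈ 1153.6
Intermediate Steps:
j(D, N) = D + 2*N
√(j(-1782, -1848) + (-34)⁴) = √((-1782 + 2*(-1848)) + (-34)⁴) = √((-1782 - 3696) + 1336336) = √(-5478 + 1336336) = √1330858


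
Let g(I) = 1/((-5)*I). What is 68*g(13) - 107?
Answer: -7023/65 ≈ -108.05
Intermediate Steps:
g(I) = -1/(5*I)
68*g(13) - 107 = 68*(-1/5/13) - 107 = 68*(-1/5*1/13) - 107 = 68*(-1/65) - 107 = -68/65 - 107 = -7023/65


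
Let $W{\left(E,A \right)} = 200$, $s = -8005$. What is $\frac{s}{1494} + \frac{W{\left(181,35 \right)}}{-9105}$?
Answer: $- \frac{4878955}{906858} \approx -5.3801$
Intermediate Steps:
$\frac{s}{1494} + \frac{W{\left(181,35 \right)}}{-9105} = - \frac{8005}{1494} + \frac{200}{-9105} = \left(-8005\right) \frac{1}{1494} + 200 \left(- \frac{1}{9105}\right) = - \frac{8005}{1494} - \frac{40}{1821} = - \frac{4878955}{906858}$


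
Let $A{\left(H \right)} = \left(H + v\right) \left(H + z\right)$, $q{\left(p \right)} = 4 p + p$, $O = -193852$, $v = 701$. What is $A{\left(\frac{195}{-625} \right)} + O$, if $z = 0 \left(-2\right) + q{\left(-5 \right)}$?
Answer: $- \frac{3306059604}{15625} \approx -2.1159 \cdot 10^{5}$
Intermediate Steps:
$q{\left(p \right)} = 5 p$
$z = -25$ ($z = 0 \left(-2\right) + 5 \left(-5\right) = 0 - 25 = -25$)
$A{\left(H \right)} = \left(-25 + H\right) \left(701 + H\right)$ ($A{\left(H \right)} = \left(H + 701\right) \left(H - 25\right) = \left(701 + H\right) \left(-25 + H\right) = \left(-25 + H\right) \left(701 + H\right)$)
$A{\left(\frac{195}{-625} \right)} + O = \left(-17525 + \left(\frac{195}{-625}\right)^{2} + 676 \frac{195}{-625}\right) - 193852 = \left(-17525 + \left(195 \left(- \frac{1}{625}\right)\right)^{2} + 676 \cdot 195 \left(- \frac{1}{625}\right)\right) - 193852 = \left(-17525 + \left(- \frac{39}{125}\right)^{2} + 676 \left(- \frac{39}{125}\right)\right) - 193852 = \left(-17525 + \frac{1521}{15625} - \frac{26364}{125}\right) - 193852 = - \frac{277122104}{15625} - 193852 = - \frac{3306059604}{15625}$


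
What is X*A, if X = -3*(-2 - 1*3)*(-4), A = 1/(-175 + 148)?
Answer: 20/9 ≈ 2.2222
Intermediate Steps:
A = -1/27 (A = 1/(-27) = -1/27 ≈ -0.037037)
X = -60 (X = -3*(-2 - 3)*(-4) = -3*(-5)*(-4) = 15*(-4) = -60)
X*A = -60*(-1/27) = 20/9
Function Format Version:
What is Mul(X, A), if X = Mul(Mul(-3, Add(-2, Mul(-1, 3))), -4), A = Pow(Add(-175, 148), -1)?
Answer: Rational(20, 9) ≈ 2.2222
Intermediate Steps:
A = Rational(-1, 27) (A = Pow(-27, -1) = Rational(-1, 27) ≈ -0.037037)
X = -60 (X = Mul(Mul(-3, Add(-2, -3)), -4) = Mul(Mul(-3, -5), -4) = Mul(15, -4) = -60)
Mul(X, A) = Mul(-60, Rational(-1, 27)) = Rational(20, 9)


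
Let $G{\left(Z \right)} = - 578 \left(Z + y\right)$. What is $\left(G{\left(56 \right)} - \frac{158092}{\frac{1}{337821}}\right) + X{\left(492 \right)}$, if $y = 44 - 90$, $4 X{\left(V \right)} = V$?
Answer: $-53406803189$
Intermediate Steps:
$X{\left(V \right)} = \frac{V}{4}$
$y = -46$
$G{\left(Z \right)} = 26588 - 578 Z$ ($G{\left(Z \right)} = - 578 \left(Z - 46\right) = - 578 \left(-46 + Z\right) = 26588 - 578 Z$)
$\left(G{\left(56 \right)} - \frac{158092}{\frac{1}{337821}}\right) + X{\left(492 \right)} = \left(\left(26588 - 32368\right) - \frac{158092}{\frac{1}{337821}}\right) + \frac{1}{4} \cdot 492 = \left(\left(26588 - 32368\right) - 158092 \frac{1}{\frac{1}{337821}}\right) + 123 = \left(-5780 - 53406797532\right) + 123 = -53406803312 + 123 = -53406803189$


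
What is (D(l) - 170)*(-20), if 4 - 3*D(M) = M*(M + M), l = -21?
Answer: 27760/3 ≈ 9253.3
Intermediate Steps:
D(M) = 4/3 - 2*M**2/3 (D(M) = 4/3 - M*(M + M)/3 = 4/3 - M*2*M/3 = 4/3 - 2*M**2/3)
(D(l) - 170)*(-20) = ((4/3 - 2/3*(-21)**2) - 170)*(-20) = ((4/3 - 2/3*441) - 170)*(-20) = ((4/3 - 294) - 170)*(-20) = (-878/3 - 170)*(-20) = -1388/3*(-20) = 27760/3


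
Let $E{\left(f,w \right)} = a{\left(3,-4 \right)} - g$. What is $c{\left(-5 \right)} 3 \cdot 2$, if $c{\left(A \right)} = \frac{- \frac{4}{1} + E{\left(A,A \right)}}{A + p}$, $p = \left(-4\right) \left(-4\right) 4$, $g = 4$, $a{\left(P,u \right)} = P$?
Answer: $- \frac{30}{59} \approx -0.50847$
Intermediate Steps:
$E{\left(f,w \right)} = -1$ ($E{\left(f,w \right)} = 3 - 4 = -1$)
$p = 64$ ($p = 16 \cdot 4 = 64$)
$c{\left(A \right)} = - \frac{5}{64 + A}$ ($c{\left(A \right)} = \frac{- \frac{4}{1} - 1}{A + 64} = \frac{\left(-4\right) 1 - 1}{64 + A} = \frac{-4 - 1}{64 + A} = - \frac{5}{64 + A}$)
$c{\left(-5 \right)} 3 \cdot 2 = - \frac{5}{64 - 5} \cdot 3 \cdot 2 = - \frac{5}{59} \cdot 3 \cdot 2 = \left(-5\right) \frac{1}{59} \cdot 3 \cdot 2 = \left(- \frac{5}{59}\right) 3 \cdot 2 = \left(- \frac{15}{59}\right) 2 = - \frac{30}{59}$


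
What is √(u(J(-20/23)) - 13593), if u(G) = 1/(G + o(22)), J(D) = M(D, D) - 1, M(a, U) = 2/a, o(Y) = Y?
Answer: I*√475331747/187 ≈ 116.59*I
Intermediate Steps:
J(D) = -1 + 2/D (J(D) = 2/D - 1 = -1 + 2/D)
u(G) = 1/(22 + G) (u(G) = 1/(G + 22) = 1/(22 + G))
√(u(J(-20/23)) - 13593) = √(1/(22 + (2 - (-20)/23)/((-20/23))) - 13593) = √(1/(22 + (2 - (-20)/23)/((-20*1/23))) - 13593) = √(1/(22 + (2 - 1*(-20/23))/(-20/23)) - 13593) = √(1/(22 - 23*(2 + 20/23)/20) - 13593) = √(1/(22 - 23/20*66/23) - 13593) = √(1/(22 - 33/10) - 13593) = √(1/(187/10) - 13593) = √(10/187 - 13593) = √(-2541881/187) = I*√475331747/187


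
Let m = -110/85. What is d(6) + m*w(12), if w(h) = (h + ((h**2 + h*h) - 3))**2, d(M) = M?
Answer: -1940496/17 ≈ -1.1415e+5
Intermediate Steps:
m = -22/17 (m = -110*1/85 = -22/17 ≈ -1.2941)
w(h) = (-3 + h + 2*h**2)**2 (w(h) = (h + ((h**2 + h**2) - 3))**2 = (h + (2*h**2 - 3))**2 = (h + (-3 + 2*h**2))**2 = (-3 + h + 2*h**2)**2)
d(6) + m*w(12) = 6 - 22*(-3 + 12 + 2*12**2)**2/17 = 6 - 22*(-3 + 12 + 2*144)**2/17 = 6 - 22*(-3 + 12 + 288)**2/17 = 6 - 22/17*297**2 = 6 - 22/17*88209 = 6 - 1940598/17 = -1940496/17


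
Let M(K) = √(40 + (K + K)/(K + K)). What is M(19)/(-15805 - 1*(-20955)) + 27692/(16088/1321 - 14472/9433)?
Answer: 12323922077/4737164 + √41/5150 ≈ 2601.5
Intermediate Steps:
M(K) = √41 (M(K) = √(40 + (2*K)/((2*K))) = √(40 + (2*K)*(1/(2*K))) = √(40 + 1) = √41)
M(19)/(-15805 - 1*(-20955)) + 27692/(16088/1321 - 14472/9433) = √41/(-15805 - 1*(-20955)) + 27692/(16088/1321 - 14472/9433) = √41/(-15805 + 20955) + 27692/(16088*(1/1321) - 14472*1/9433) = √41/5150 + 27692/(16088/1321 - 14472/9433) = √41*(1/5150) + 27692/(132640592/12460993) = √41/5150 + 27692*(12460993/132640592) = √41/5150 + 12323922077/4737164 = 12323922077/4737164 + √41/5150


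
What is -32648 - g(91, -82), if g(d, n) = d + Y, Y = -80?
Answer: -32659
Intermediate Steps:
g(d, n) = -80 + d (g(d, n) = d - 80 = -80 + d)
-32648 - g(91, -82) = -32648 - (-80 + 91) = -32648 - 1*11 = -32648 - 11 = -32659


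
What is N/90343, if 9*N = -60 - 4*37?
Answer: -208/813087 ≈ -0.00025582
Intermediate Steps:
N = -208/9 (N = (-60 - 4*37)/9 = (-60 - 148)/9 = (⅑)*(-208) = -208/9 ≈ -23.111)
N/90343 = -208/9/90343 = -208/9*1/90343 = -208/813087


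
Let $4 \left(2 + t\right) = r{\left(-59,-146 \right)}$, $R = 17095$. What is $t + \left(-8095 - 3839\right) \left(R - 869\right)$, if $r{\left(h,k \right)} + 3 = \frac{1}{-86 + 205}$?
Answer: $- \frac{23043289323}{119} \approx -1.9364 \cdot 10^{8}$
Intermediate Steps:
$r{\left(h,k \right)} = - \frac{356}{119}$ ($r{\left(h,k \right)} = -3 + \frac{1}{-86 + 205} = -3 + \frac{1}{119} = - \frac{356}{119}$)
$t = - \frac{327}{119}$ ($t = -2 + \frac{1}{4} \left(- \frac{356}{119}\right) = -2 - \frac{89}{119} = - \frac{327}{119} \approx -2.7479$)
$t + \left(-8095 - 3839\right) \left(R - 869\right) = - \frac{327}{119} + \left(-8095 - 3839\right) \left(17095 - 869\right) = - \frac{327}{119} - 193641084 = - \frac{23043289323}{119}$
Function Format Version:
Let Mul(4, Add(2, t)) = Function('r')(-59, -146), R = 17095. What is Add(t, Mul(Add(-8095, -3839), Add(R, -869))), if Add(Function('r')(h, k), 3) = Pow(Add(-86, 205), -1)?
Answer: Rational(-23043289323, 119) ≈ -1.9364e+8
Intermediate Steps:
Function('r')(h, k) = Rational(-356, 119) (Function('r')(h, k) = Add(-3, Pow(Add(-86, 205), -1)) = Add(-3, Pow(119, -1)) = Add(-3, Rational(1, 119)) = Rational(-356, 119))
t = Rational(-327, 119) (t = Add(-2, Mul(Rational(1, 4), Rational(-356, 119))) = Add(-2, Rational(-89, 119)) = Rational(-327, 119) ≈ -2.7479)
Add(t, Mul(Add(-8095, -3839), Add(R, -869))) = Add(Rational(-327, 119), Mul(Add(-8095, -3839), Add(17095, -869))) = Add(Rational(-327, 119), Mul(-11934, 16226)) = Add(Rational(-327, 119), -193641084) = Rational(-23043289323, 119)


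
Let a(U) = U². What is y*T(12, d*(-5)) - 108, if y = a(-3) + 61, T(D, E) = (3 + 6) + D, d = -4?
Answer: 1362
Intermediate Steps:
T(D, E) = 9 + D
y = 70 (y = (-3)² + 61 = 9 + 61 = 70)
y*T(12, d*(-5)) - 108 = 70*(9 + 12) - 108 = 70*21 - 108 = 1470 - 108 = 1362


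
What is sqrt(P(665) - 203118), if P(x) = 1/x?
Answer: I*sqrt(89823856885)/665 ≈ 450.69*I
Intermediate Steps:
sqrt(P(665) - 203118) = sqrt(1/665 - 203118) = sqrt(-135073469/665) = I*sqrt(89823856885)/665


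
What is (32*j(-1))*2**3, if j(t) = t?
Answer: -256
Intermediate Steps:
(32*j(-1))*2**3 = (32*(-1))*2**3 = -32*8 = -256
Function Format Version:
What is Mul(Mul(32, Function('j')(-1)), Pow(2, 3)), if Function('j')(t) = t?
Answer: -256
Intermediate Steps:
Mul(Mul(32, Function('j')(-1)), Pow(2, 3)) = Mul(Mul(32, -1), Pow(2, 3)) = Mul(-32, 8) = -256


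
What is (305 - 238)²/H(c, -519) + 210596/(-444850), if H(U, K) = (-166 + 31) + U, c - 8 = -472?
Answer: -1061539327/133232575 ≈ -7.9676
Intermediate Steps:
c = -464 (c = 8 - 472 = -464)
H(U, K) = -135 + U
(305 - 238)²/H(c, -519) + 210596/(-444850) = (305 - 238)²/(-135 - 464) + 210596/(-444850) = 67²/(-599) + 210596*(-1/444850) = 4489*(-1/599) - 105298/222425 = -4489/599 - 105298/222425 = -1061539327/133232575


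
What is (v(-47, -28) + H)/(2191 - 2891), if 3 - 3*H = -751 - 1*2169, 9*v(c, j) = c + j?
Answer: -69/50 ≈ -1.3800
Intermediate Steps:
v(c, j) = c/9 + j/9 (v(c, j) = (c + j)/9 = c/9 + j/9)
H = 2923/3 (H = 1 - (-751 - 1*2169)/3 = 1 - (-751 - 2169)/3 = 1 - ⅓*(-2920) = 1 + 2920/3 = 2923/3 ≈ 974.33)
(v(-47, -28) + H)/(2191 - 2891) = (((⅑)*(-47) + (⅑)*(-28)) + 2923/3)/(2191 - 2891) = ((-47/9 - 28/9) + 2923/3)/(-700) = (-25/3 + 2923/3)*(-1/700) = 966*(-1/700) = -69/50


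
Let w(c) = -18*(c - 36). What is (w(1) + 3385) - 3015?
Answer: 1000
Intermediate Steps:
w(c) = 648 - 18*c (w(c) = -18*(-36 + c) = 648 - 18*c)
(w(1) + 3385) - 3015 = ((648 - 18*1) + 3385) - 3015 = ((648 - 18) + 3385) - 3015 = (630 + 3385) - 3015 = 4015 - 3015 = 1000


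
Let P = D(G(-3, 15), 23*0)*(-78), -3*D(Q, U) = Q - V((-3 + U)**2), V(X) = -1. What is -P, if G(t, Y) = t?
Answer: 52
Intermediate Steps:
D(Q, U) = -1/3 - Q/3 (D(Q, U) = -(Q - 1*(-1))/3 = -(Q + 1)/3 = -(1 + Q)/3 = -1/3 - Q/3)
P = -52 (P = (-1/3 - 1/3*(-3))*(-78) = (-1/3 + 1)*(-78) = (2/3)*(-78) = -52)
-P = -1*(-52) = 52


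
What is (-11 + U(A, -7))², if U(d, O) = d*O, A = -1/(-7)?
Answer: 144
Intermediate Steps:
A = ⅐ (A = -1*(-⅐) = ⅐ ≈ 0.14286)
U(d, O) = O*d
(-11 + U(A, -7))² = (-11 - 7*⅐)² = (-11 - 1)² = (-12)² = 144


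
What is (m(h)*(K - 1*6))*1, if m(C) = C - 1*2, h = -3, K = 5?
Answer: 5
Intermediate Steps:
m(C) = -2 + C (m(C) = C - 2 = -2 + C)
(m(h)*(K - 1*6))*1 = ((-2 - 3)*(5 - 1*6))*1 = -5*(5 - 6)*1 = -5*(-1)*1 = 5*1 = 5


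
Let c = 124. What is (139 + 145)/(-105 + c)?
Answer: 284/19 ≈ 14.947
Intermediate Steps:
(139 + 145)/(-105 + c) = (139 + 145)/(-105 + 124) = 284/19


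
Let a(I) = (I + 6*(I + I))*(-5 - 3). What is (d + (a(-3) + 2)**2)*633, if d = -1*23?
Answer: 62396709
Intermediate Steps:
d = -23
a(I) = -104*I (a(I) = (I + 6*(2*I))*(-8) = (I + 12*I)*(-8) = (13*I)*(-8) = -104*I)
(d + (a(-3) + 2)**2)*633 = (-23 + (-104*(-3) + 2)**2)*633 = (-23 + (312 + 2)**2)*633 = (-23 + 314**2)*633 = (-23 + 98596)*633 = 98573*633 = 62396709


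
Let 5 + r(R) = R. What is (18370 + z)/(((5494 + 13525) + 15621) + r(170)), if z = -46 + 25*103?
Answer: 20899/34805 ≈ 0.60046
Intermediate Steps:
r(R) = -5 + R
z = 2529 (z = -46 + 2575 = 2529)
(18370 + z)/(((5494 + 13525) + 15621) + r(170)) = (18370 + 2529)/(((5494 + 13525) + 15621) + (-5 + 170)) = 20899/((19019 + 15621) + 165) = 20899/(34640 + 165) = 20899/34805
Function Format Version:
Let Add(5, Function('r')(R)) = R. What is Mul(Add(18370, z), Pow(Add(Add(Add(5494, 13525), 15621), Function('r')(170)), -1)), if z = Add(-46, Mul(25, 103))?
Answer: Rational(20899, 34805) ≈ 0.60046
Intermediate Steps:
Function('r')(R) = Add(-5, R)
z = 2529 (z = Add(-46, 2575) = 2529)
Mul(Add(18370, z), Pow(Add(Add(Add(5494, 13525), 15621), Function('r')(170)), -1)) = Mul(Add(18370, 2529), Pow(Add(Add(Add(5494, 13525), 15621), Add(-5, 170)), -1)) = Mul(20899, Pow(Add(Add(19019, 15621), 165), -1)) = Mul(20899, Pow(Add(34640, 165), -1)) = Mul(20899, Pow(34805, -1)) = Mul(20899, Rational(1, 34805)) = Rational(20899, 34805)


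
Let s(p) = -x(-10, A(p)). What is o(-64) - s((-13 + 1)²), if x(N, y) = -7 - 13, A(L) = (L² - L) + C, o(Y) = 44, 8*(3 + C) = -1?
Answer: 24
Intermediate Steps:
C = -25/8 (C = -3 + (⅛)*(-1) = -3 - ⅛ = -25/8 ≈ -3.1250)
A(L) = -25/8 + L² - L (A(L) = (L² - L) - 25/8 = -25/8 + L² - L)
x(N, y) = -20
s(p) = 20 (s(p) = -1*(-20) = 20)
o(-64) - s((-13 + 1)²) = 44 - 1*20 = 44 - 20 = 24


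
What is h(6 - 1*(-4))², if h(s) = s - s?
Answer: 0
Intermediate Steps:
h(s) = 0
h(6 - 1*(-4))² = 0² = 0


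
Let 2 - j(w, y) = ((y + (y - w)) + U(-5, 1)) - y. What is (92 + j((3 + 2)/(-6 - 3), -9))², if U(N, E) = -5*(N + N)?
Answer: 222784/81 ≈ 2750.4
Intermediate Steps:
U(N, E) = -10*N
j(w, y) = -48 + w - y (j(w, y) = 2 - (((y + (y - w)) - 10*(-5)) - y) = 2 - (((-w + 2*y) + 50) - y) = 2 - ((50 - w + 2*y) - y) = 2 - (50 + y - w) = 2 + (-50 + w - y) = -48 + w - y)
(92 + j((3 + 2)/(-6 - 3), -9))² = (92 + (-48 + (3 + 2)/(-6 - 3) - 1*(-9)))² = (92 + (-48 + 5/(-9) + 9))² = (92 + (-48 + 5*(-⅑) + 9))² = (92 + (-48 - 5/9 + 9))² = (92 - 356/9)² = (472/9)² = 222784/81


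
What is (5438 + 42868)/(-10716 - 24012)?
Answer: -8051/5788 ≈ -1.3910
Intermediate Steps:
(5438 + 42868)/(-10716 - 24012) = 48306/(-34728) = 48306*(-1/34728) = -8051/5788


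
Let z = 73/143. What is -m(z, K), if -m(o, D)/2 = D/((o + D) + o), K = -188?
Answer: 26884/13369 ≈ 2.0109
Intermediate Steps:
z = 73/143 (z = 73*(1/143) = 73/143 ≈ 0.51049)
m(o, D) = -2*D/(D + 2*o) (m(o, D) = -2*D/((o + D) + o) = -2*D/((D + o) + o) = -2*D/(D + 2*o))
-m(z, K) = -(-2)*(-188)/(-188 + 2*(73/143)) = -(-2)*(-188)/(-188 + 146/143) = -(-2)*(-188)/(-26738/143) = -(-2)*(-188)*(-143)/26738 = -1*(-26884/13369) = 26884/13369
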